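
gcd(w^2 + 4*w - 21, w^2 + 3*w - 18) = w - 3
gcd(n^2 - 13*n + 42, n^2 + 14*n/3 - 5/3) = 1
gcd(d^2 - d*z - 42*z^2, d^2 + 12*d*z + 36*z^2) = d + 6*z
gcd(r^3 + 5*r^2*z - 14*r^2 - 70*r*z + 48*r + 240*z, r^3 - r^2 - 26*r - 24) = r - 6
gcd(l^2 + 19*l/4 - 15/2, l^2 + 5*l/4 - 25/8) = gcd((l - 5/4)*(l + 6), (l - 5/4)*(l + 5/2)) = l - 5/4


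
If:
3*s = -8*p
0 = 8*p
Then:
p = 0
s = 0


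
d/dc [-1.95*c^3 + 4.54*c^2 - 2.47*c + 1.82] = -5.85*c^2 + 9.08*c - 2.47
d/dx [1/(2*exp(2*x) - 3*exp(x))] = (3 - 4*exp(x))*exp(-x)/(2*exp(x) - 3)^2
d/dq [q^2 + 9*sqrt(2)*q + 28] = 2*q + 9*sqrt(2)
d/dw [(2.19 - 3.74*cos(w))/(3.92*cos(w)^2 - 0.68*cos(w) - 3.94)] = (-14.6608*cos(w)^2 + 17.1696*cos(w) - 16.2248)*sin(w)/(15.3664*cos(w)^4 - 5.3312*cos(w)^3 - 30.4272*cos(w)^2 + 5.3584*cos(w) + 15.5236)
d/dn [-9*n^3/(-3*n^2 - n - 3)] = 9*n^2*(9*n^2 - n*(6*n + 1) + 3*n + 9)/(3*n^2 + n + 3)^2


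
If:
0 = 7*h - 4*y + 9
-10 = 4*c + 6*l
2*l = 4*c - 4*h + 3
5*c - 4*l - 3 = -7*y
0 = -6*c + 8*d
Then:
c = -207/128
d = -621/512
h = -55/96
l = -113/192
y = 479/384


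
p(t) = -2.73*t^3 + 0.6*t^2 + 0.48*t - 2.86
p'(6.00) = -287.16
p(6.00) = -568.06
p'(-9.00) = -673.71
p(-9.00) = 2031.59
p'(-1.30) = -14.92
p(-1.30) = 3.53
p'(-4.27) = -153.97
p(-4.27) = 218.57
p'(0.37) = -0.20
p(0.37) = -2.74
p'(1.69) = -20.88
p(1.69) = -13.51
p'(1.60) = -18.57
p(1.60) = -11.74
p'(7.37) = -435.53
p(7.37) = -1059.59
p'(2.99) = -69.15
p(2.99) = -69.04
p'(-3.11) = -82.47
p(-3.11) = 83.57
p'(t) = -8.19*t^2 + 1.2*t + 0.48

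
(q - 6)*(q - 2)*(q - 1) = q^3 - 9*q^2 + 20*q - 12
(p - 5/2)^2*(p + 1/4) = p^3 - 19*p^2/4 + 5*p + 25/16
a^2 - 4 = (a - 2)*(a + 2)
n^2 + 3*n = n*(n + 3)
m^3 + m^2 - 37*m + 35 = (m - 5)*(m - 1)*(m + 7)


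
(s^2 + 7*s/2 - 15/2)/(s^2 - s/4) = 2*(2*s^2 + 7*s - 15)/(s*(4*s - 1))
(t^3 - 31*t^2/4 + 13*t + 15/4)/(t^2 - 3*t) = t - 19/4 - 5/(4*t)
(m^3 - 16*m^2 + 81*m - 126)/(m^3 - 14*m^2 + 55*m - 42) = (m - 3)/(m - 1)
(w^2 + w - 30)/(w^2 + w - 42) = (w^2 + w - 30)/(w^2 + w - 42)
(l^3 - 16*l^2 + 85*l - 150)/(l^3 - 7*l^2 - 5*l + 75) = (l - 6)/(l + 3)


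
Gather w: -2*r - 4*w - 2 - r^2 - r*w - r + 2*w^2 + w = -r^2 - 3*r + 2*w^2 + w*(-r - 3) - 2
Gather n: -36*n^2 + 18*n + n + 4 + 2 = -36*n^2 + 19*n + 6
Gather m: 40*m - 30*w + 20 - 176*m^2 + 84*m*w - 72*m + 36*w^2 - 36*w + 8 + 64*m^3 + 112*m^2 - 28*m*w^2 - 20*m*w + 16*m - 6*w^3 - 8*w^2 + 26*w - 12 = 64*m^3 - 64*m^2 + m*(-28*w^2 + 64*w - 16) - 6*w^3 + 28*w^2 - 40*w + 16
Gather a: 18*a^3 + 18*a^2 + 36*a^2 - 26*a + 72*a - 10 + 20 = 18*a^3 + 54*a^2 + 46*a + 10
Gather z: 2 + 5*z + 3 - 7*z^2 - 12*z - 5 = -7*z^2 - 7*z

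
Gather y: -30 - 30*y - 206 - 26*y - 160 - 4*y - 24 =-60*y - 420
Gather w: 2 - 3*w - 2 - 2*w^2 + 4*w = -2*w^2 + w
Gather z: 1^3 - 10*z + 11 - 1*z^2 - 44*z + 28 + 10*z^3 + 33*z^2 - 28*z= 10*z^3 + 32*z^2 - 82*z + 40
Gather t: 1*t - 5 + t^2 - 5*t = t^2 - 4*t - 5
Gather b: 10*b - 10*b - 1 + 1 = 0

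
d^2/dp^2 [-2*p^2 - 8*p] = -4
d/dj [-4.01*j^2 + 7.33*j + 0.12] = 7.33 - 8.02*j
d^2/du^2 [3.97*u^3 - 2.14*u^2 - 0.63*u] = 23.82*u - 4.28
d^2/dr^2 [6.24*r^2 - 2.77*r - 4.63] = 12.4800000000000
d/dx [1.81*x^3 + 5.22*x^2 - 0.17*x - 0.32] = 5.43*x^2 + 10.44*x - 0.17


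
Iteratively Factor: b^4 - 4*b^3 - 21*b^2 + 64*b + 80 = (b + 1)*(b^3 - 5*b^2 - 16*b + 80) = (b + 1)*(b + 4)*(b^2 - 9*b + 20) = (b - 4)*(b + 1)*(b + 4)*(b - 5)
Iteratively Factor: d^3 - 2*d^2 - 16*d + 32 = (d - 4)*(d^2 + 2*d - 8) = (d - 4)*(d + 4)*(d - 2)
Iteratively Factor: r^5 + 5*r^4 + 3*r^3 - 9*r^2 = (r)*(r^4 + 5*r^3 + 3*r^2 - 9*r) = r*(r + 3)*(r^3 + 2*r^2 - 3*r) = r*(r - 1)*(r + 3)*(r^2 + 3*r) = r*(r - 1)*(r + 3)^2*(r)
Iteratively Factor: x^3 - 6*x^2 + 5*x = (x)*(x^2 - 6*x + 5) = x*(x - 1)*(x - 5)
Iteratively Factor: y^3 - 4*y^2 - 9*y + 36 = (y - 3)*(y^2 - y - 12) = (y - 3)*(y + 3)*(y - 4)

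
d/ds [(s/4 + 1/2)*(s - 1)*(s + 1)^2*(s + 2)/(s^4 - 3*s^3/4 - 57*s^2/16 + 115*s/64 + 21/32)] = 16*(64*s^8 - 96*s^7 - 1372*s^6 - 1692*s^5 + 1827*s^4 + 2706*s^3 - 1633*s^2 - 1908*s + 124)/(4096*s^8 - 6144*s^7 - 26880*s^6 + 36608*s^5 + 46320*s^4 - 56472*s^3 - 5927*s^2 + 9660*s + 1764)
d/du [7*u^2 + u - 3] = 14*u + 1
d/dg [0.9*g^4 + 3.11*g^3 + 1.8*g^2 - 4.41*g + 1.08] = 3.6*g^3 + 9.33*g^2 + 3.6*g - 4.41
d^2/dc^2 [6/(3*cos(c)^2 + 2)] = 36*(6*sin(c)^4 + sin(c)^2 - 5)/(3*sin(c)^2 - 5)^3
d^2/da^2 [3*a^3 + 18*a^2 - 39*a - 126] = 18*a + 36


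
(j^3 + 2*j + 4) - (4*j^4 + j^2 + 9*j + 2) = -4*j^4 + j^3 - j^2 - 7*j + 2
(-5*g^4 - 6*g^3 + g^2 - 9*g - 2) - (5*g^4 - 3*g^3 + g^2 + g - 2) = -10*g^4 - 3*g^3 - 10*g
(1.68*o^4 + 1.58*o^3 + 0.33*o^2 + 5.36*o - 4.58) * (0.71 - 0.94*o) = -1.5792*o^5 - 0.2924*o^4 + 0.8116*o^3 - 4.8041*o^2 + 8.1108*o - 3.2518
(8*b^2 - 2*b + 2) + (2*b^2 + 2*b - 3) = 10*b^2 - 1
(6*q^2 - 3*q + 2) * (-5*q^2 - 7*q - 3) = -30*q^4 - 27*q^3 - 7*q^2 - 5*q - 6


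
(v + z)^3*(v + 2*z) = v^4 + 5*v^3*z + 9*v^2*z^2 + 7*v*z^3 + 2*z^4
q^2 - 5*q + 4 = (q - 4)*(q - 1)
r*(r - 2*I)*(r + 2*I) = r^3 + 4*r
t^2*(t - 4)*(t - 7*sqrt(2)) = t^4 - 7*sqrt(2)*t^3 - 4*t^3 + 28*sqrt(2)*t^2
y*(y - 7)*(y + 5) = y^3 - 2*y^2 - 35*y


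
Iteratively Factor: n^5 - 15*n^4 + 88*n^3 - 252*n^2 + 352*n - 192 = (n - 4)*(n^4 - 11*n^3 + 44*n^2 - 76*n + 48) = (n - 4)*(n - 2)*(n^3 - 9*n^2 + 26*n - 24) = (n - 4)^2*(n - 2)*(n^2 - 5*n + 6) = (n - 4)^2*(n - 2)^2*(n - 3)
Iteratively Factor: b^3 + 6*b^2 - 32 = (b + 4)*(b^2 + 2*b - 8) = (b - 2)*(b + 4)*(b + 4)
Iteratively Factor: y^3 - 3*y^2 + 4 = (y - 2)*(y^2 - y - 2) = (y - 2)*(y + 1)*(y - 2)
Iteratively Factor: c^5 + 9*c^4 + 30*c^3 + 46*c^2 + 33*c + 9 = (c + 1)*(c^4 + 8*c^3 + 22*c^2 + 24*c + 9) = (c + 1)^2*(c^3 + 7*c^2 + 15*c + 9) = (c + 1)^3*(c^2 + 6*c + 9) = (c + 1)^3*(c + 3)*(c + 3)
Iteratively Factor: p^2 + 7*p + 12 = (p + 3)*(p + 4)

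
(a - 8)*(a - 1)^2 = a^3 - 10*a^2 + 17*a - 8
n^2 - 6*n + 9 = (n - 3)^2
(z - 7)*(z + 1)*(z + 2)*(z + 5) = z^4 + z^3 - 39*z^2 - 109*z - 70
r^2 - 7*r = r*(r - 7)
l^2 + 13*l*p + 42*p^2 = (l + 6*p)*(l + 7*p)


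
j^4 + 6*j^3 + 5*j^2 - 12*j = j*(j - 1)*(j + 3)*(j + 4)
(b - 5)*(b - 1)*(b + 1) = b^3 - 5*b^2 - b + 5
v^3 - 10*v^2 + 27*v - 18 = (v - 6)*(v - 3)*(v - 1)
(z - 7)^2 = z^2 - 14*z + 49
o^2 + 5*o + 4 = (o + 1)*(o + 4)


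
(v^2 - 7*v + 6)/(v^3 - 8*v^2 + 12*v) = (v - 1)/(v*(v - 2))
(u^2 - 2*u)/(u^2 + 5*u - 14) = u/(u + 7)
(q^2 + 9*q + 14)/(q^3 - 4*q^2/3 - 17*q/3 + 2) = 3*(q + 7)/(3*q^2 - 10*q + 3)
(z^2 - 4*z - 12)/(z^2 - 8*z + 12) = (z + 2)/(z - 2)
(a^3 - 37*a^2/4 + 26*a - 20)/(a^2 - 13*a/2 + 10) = (4*a^2 - 21*a + 20)/(2*(2*a - 5))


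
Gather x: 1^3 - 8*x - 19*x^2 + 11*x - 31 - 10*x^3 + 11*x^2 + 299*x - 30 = -10*x^3 - 8*x^2 + 302*x - 60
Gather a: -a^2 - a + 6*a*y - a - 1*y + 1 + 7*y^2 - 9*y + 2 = -a^2 + a*(6*y - 2) + 7*y^2 - 10*y + 3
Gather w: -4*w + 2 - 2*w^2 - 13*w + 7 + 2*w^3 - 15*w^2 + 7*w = 2*w^3 - 17*w^2 - 10*w + 9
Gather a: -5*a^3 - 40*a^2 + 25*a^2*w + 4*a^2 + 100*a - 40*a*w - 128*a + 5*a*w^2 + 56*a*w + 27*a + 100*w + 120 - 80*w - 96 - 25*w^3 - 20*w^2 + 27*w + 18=-5*a^3 + a^2*(25*w - 36) + a*(5*w^2 + 16*w - 1) - 25*w^3 - 20*w^2 + 47*w + 42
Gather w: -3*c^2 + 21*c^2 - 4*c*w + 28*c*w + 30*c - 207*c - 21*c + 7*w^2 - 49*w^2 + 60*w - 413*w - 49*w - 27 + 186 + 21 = 18*c^2 - 198*c - 42*w^2 + w*(24*c - 402) + 180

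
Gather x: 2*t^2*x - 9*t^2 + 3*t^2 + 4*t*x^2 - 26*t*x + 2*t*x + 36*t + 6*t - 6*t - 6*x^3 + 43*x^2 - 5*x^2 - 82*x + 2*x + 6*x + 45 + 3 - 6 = -6*t^2 + 36*t - 6*x^3 + x^2*(4*t + 38) + x*(2*t^2 - 24*t - 74) + 42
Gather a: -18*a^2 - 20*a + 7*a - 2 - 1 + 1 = -18*a^2 - 13*a - 2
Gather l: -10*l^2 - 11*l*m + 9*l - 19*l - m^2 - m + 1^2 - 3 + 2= -10*l^2 + l*(-11*m - 10) - m^2 - m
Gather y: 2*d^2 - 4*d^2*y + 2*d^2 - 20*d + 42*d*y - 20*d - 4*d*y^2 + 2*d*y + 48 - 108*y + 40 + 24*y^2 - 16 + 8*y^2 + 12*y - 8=4*d^2 - 40*d + y^2*(32 - 4*d) + y*(-4*d^2 + 44*d - 96) + 64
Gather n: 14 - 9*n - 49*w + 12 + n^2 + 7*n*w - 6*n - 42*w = n^2 + n*(7*w - 15) - 91*w + 26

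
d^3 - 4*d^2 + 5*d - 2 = (d - 2)*(d - 1)^2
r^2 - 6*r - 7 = (r - 7)*(r + 1)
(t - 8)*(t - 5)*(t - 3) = t^3 - 16*t^2 + 79*t - 120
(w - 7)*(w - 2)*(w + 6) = w^3 - 3*w^2 - 40*w + 84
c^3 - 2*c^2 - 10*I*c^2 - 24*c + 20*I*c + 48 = (c - 2)*(c - 6*I)*(c - 4*I)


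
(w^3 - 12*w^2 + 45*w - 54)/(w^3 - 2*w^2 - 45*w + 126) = (w - 3)/(w + 7)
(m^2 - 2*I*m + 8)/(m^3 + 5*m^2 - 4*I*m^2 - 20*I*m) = (m + 2*I)/(m*(m + 5))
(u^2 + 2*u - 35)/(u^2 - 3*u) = (u^2 + 2*u - 35)/(u*(u - 3))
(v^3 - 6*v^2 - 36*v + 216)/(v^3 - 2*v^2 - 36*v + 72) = (v - 6)/(v - 2)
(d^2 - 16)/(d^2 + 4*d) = (d - 4)/d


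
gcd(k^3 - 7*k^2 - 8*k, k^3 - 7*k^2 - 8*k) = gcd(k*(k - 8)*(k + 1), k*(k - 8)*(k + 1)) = k^3 - 7*k^2 - 8*k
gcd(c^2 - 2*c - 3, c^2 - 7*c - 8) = c + 1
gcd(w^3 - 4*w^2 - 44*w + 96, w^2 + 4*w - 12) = w^2 + 4*w - 12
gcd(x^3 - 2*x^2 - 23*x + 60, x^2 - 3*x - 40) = x + 5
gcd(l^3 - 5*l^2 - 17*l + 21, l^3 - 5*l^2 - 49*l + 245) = l - 7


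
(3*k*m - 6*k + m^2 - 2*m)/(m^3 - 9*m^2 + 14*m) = (3*k + m)/(m*(m - 7))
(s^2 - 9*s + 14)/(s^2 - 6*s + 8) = (s - 7)/(s - 4)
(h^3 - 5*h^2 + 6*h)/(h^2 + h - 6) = h*(h - 3)/(h + 3)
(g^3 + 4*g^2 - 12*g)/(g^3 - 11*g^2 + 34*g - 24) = g*(g^2 + 4*g - 12)/(g^3 - 11*g^2 + 34*g - 24)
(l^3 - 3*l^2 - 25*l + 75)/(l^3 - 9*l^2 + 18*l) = (l^2 - 25)/(l*(l - 6))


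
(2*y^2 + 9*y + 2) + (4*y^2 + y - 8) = 6*y^2 + 10*y - 6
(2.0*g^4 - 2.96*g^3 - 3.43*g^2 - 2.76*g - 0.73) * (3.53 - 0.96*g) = -1.92*g^5 + 9.9016*g^4 - 7.156*g^3 - 9.4583*g^2 - 9.042*g - 2.5769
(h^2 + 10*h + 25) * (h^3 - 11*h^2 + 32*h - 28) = h^5 - h^4 - 53*h^3 + 17*h^2 + 520*h - 700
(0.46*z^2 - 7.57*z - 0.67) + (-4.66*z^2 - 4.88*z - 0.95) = -4.2*z^2 - 12.45*z - 1.62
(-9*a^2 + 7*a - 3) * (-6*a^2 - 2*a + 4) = 54*a^4 - 24*a^3 - 32*a^2 + 34*a - 12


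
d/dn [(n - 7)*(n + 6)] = 2*n - 1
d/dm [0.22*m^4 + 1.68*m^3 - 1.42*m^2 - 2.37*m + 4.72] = 0.88*m^3 + 5.04*m^2 - 2.84*m - 2.37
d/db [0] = 0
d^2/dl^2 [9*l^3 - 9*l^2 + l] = 54*l - 18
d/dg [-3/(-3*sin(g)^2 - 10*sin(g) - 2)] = -6*(3*sin(g) + 5)*cos(g)/(3*sin(g)^2 + 10*sin(g) + 2)^2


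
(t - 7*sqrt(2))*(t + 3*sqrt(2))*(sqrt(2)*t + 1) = sqrt(2)*t^3 - 7*t^2 - 46*sqrt(2)*t - 42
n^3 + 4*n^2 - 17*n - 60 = (n - 4)*(n + 3)*(n + 5)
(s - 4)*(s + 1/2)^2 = s^3 - 3*s^2 - 15*s/4 - 1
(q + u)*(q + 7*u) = q^2 + 8*q*u + 7*u^2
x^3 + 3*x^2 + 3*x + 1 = (x + 1)^3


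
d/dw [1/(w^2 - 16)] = -2*w/(w^2 - 16)^2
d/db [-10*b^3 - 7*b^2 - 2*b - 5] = -30*b^2 - 14*b - 2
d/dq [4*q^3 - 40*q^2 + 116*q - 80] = 12*q^2 - 80*q + 116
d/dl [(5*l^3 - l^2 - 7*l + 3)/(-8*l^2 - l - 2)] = (-40*l^4 - 10*l^3 - 85*l^2 + 52*l + 17)/(64*l^4 + 16*l^3 + 33*l^2 + 4*l + 4)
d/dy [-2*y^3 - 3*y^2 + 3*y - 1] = -6*y^2 - 6*y + 3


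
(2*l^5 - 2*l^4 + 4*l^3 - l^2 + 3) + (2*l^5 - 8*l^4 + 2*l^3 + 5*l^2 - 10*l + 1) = 4*l^5 - 10*l^4 + 6*l^3 + 4*l^2 - 10*l + 4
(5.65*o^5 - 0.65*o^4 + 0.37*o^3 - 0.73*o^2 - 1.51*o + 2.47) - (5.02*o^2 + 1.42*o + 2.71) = 5.65*o^5 - 0.65*o^4 + 0.37*o^3 - 5.75*o^2 - 2.93*o - 0.24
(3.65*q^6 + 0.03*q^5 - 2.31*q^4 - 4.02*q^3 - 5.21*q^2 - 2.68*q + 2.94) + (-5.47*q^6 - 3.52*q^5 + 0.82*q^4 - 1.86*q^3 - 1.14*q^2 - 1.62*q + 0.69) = -1.82*q^6 - 3.49*q^5 - 1.49*q^4 - 5.88*q^3 - 6.35*q^2 - 4.3*q + 3.63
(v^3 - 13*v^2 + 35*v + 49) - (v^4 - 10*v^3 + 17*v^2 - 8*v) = -v^4 + 11*v^3 - 30*v^2 + 43*v + 49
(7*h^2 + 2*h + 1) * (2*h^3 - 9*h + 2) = 14*h^5 + 4*h^4 - 61*h^3 - 4*h^2 - 5*h + 2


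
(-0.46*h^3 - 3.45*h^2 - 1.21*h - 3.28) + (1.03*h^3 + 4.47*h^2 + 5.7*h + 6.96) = 0.57*h^3 + 1.02*h^2 + 4.49*h + 3.68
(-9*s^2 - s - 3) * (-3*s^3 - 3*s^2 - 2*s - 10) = 27*s^5 + 30*s^4 + 30*s^3 + 101*s^2 + 16*s + 30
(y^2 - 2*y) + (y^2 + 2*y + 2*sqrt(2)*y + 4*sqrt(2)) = 2*y^2 + 2*sqrt(2)*y + 4*sqrt(2)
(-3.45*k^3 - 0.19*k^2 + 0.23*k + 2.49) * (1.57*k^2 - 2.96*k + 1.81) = -5.4165*k^5 + 9.9137*k^4 - 5.321*k^3 + 2.8846*k^2 - 6.9541*k + 4.5069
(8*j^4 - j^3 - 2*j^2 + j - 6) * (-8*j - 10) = -64*j^5 - 72*j^4 + 26*j^3 + 12*j^2 + 38*j + 60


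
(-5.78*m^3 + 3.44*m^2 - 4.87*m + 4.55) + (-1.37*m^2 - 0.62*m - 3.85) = -5.78*m^3 + 2.07*m^2 - 5.49*m + 0.7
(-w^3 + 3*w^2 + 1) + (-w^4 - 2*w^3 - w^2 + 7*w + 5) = -w^4 - 3*w^3 + 2*w^2 + 7*w + 6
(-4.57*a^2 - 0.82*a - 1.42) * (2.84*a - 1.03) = -12.9788*a^3 + 2.3783*a^2 - 3.1882*a + 1.4626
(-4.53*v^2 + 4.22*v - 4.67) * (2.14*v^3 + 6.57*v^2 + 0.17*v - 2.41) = -9.6942*v^5 - 20.7313*v^4 + 16.9615*v^3 - 19.0472*v^2 - 10.9641*v + 11.2547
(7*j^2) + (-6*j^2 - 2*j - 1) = j^2 - 2*j - 1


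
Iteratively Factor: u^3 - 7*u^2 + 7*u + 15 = (u - 3)*(u^2 - 4*u - 5) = (u - 3)*(u + 1)*(u - 5)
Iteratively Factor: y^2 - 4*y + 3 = (y - 1)*(y - 3)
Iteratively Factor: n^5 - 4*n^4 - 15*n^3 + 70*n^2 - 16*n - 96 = (n + 4)*(n^4 - 8*n^3 + 17*n^2 + 2*n - 24) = (n + 1)*(n + 4)*(n^3 - 9*n^2 + 26*n - 24) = (n - 4)*(n + 1)*(n + 4)*(n^2 - 5*n + 6) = (n - 4)*(n - 2)*(n + 1)*(n + 4)*(n - 3)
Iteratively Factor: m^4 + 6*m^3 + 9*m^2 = (m + 3)*(m^3 + 3*m^2) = m*(m + 3)*(m^2 + 3*m) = m*(m + 3)^2*(m)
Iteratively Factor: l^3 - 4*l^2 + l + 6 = (l + 1)*(l^2 - 5*l + 6) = (l - 2)*(l + 1)*(l - 3)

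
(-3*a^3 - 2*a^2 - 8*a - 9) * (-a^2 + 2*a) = 3*a^5 - 4*a^4 + 4*a^3 - 7*a^2 - 18*a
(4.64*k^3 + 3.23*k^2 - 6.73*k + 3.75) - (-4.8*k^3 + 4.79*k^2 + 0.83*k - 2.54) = 9.44*k^3 - 1.56*k^2 - 7.56*k + 6.29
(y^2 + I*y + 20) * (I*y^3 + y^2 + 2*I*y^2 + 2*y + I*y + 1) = I*y^5 + 2*I*y^4 + 22*I*y^3 + 20*y^2 + 42*I*y^2 + 40*y + 21*I*y + 20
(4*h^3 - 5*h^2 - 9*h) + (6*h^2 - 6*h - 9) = 4*h^3 + h^2 - 15*h - 9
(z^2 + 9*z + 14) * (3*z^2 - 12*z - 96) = 3*z^4 + 15*z^3 - 162*z^2 - 1032*z - 1344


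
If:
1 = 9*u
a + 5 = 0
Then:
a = -5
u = 1/9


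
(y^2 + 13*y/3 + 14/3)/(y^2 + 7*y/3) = (y + 2)/y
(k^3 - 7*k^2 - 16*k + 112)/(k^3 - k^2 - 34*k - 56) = (k - 4)/(k + 2)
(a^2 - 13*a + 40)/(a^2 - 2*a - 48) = (a - 5)/(a + 6)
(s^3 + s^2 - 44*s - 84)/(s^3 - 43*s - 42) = (s + 2)/(s + 1)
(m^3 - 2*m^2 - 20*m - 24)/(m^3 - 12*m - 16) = (m - 6)/(m - 4)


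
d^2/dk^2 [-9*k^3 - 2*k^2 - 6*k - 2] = -54*k - 4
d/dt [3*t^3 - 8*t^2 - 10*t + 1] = 9*t^2 - 16*t - 10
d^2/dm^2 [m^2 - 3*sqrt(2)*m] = 2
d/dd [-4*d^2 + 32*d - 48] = 32 - 8*d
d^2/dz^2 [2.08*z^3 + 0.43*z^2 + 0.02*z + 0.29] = 12.48*z + 0.86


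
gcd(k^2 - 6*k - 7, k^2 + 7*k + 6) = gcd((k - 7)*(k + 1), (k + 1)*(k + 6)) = k + 1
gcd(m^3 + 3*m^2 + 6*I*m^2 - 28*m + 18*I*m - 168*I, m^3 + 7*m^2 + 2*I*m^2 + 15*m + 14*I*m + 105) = m + 7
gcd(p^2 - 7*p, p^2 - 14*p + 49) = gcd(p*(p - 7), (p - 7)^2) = p - 7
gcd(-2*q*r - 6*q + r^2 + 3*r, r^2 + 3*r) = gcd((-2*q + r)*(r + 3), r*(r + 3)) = r + 3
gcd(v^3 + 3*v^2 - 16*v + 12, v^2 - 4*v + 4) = v - 2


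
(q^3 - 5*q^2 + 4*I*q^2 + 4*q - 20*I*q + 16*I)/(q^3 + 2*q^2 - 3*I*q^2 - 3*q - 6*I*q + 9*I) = (q^2 + 4*q*(-1 + I) - 16*I)/(q^2 + 3*q*(1 - I) - 9*I)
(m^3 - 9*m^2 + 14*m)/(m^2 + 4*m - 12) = m*(m - 7)/(m + 6)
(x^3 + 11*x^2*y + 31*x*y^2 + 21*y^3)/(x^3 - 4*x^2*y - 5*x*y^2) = (x^2 + 10*x*y + 21*y^2)/(x*(x - 5*y))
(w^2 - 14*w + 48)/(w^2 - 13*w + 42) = (w - 8)/(w - 7)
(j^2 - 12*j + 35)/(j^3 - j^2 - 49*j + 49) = (j - 5)/(j^2 + 6*j - 7)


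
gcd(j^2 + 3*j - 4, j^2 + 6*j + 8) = j + 4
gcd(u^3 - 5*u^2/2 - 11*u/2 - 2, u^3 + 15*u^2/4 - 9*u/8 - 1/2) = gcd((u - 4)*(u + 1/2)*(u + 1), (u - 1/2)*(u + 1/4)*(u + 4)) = 1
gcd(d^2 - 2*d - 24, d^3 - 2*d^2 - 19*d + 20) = d + 4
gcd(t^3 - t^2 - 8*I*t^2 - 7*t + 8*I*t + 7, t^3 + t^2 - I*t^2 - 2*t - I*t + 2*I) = t^2 + t*(-1 - I) + I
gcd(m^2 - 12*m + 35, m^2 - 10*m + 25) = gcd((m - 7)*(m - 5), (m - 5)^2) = m - 5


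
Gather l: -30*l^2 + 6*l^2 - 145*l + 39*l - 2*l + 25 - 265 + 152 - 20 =-24*l^2 - 108*l - 108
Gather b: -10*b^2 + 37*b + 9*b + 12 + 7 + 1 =-10*b^2 + 46*b + 20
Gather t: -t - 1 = -t - 1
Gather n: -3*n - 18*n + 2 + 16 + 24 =42 - 21*n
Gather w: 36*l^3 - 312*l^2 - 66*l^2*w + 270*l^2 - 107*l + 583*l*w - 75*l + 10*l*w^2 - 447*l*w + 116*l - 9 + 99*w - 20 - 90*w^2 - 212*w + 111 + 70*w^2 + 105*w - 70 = 36*l^3 - 42*l^2 - 66*l + w^2*(10*l - 20) + w*(-66*l^2 + 136*l - 8) + 12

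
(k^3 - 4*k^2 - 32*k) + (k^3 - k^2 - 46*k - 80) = 2*k^3 - 5*k^2 - 78*k - 80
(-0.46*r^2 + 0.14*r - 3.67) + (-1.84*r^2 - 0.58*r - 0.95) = -2.3*r^2 - 0.44*r - 4.62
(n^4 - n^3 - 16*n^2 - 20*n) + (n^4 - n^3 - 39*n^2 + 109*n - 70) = 2*n^4 - 2*n^3 - 55*n^2 + 89*n - 70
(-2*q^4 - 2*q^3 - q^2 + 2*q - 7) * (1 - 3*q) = 6*q^5 + 4*q^4 + q^3 - 7*q^2 + 23*q - 7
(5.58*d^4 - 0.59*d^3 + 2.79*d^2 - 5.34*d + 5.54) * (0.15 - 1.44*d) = -8.0352*d^5 + 1.6866*d^4 - 4.1061*d^3 + 8.1081*d^2 - 8.7786*d + 0.831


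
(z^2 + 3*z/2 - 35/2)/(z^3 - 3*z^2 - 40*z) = (z - 7/2)/(z*(z - 8))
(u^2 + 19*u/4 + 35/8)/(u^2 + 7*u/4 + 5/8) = (2*u + 7)/(2*u + 1)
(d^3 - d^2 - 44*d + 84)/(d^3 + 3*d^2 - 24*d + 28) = (d - 6)/(d - 2)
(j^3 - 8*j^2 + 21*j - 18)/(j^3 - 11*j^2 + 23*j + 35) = (j^3 - 8*j^2 + 21*j - 18)/(j^3 - 11*j^2 + 23*j + 35)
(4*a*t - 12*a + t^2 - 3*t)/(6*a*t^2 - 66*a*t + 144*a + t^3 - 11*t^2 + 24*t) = (4*a + t)/(6*a*t - 48*a + t^2 - 8*t)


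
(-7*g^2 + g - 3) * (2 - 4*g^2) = 28*g^4 - 4*g^3 - 2*g^2 + 2*g - 6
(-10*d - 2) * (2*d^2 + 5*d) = -20*d^3 - 54*d^2 - 10*d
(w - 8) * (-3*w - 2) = -3*w^2 + 22*w + 16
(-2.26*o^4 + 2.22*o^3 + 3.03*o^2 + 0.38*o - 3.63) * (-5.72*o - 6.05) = 12.9272*o^5 + 0.974599999999997*o^4 - 30.7626*o^3 - 20.5051*o^2 + 18.4646*o + 21.9615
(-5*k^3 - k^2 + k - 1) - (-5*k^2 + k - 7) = -5*k^3 + 4*k^2 + 6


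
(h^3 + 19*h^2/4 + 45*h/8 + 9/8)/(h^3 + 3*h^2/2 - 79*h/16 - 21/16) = 2*(2*h + 3)/(4*h - 7)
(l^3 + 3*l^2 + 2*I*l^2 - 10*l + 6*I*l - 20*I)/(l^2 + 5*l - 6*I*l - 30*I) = (l^2 + 2*l*(-1 + I) - 4*I)/(l - 6*I)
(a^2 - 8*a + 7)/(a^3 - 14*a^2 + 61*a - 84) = (a - 1)/(a^2 - 7*a + 12)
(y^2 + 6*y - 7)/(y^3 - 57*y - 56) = (y - 1)/(y^2 - 7*y - 8)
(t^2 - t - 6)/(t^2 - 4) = (t - 3)/(t - 2)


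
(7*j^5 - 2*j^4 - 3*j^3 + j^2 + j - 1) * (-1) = -7*j^5 + 2*j^4 + 3*j^3 - j^2 - j + 1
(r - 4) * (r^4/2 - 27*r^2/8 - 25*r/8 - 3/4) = r^5/2 - 2*r^4 - 27*r^3/8 + 83*r^2/8 + 47*r/4 + 3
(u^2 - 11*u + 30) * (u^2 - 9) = u^4 - 11*u^3 + 21*u^2 + 99*u - 270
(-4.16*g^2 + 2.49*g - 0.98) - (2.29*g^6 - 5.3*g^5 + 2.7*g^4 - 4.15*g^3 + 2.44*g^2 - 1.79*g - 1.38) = -2.29*g^6 + 5.3*g^5 - 2.7*g^4 + 4.15*g^3 - 6.6*g^2 + 4.28*g + 0.4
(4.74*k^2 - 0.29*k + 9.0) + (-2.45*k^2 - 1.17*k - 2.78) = 2.29*k^2 - 1.46*k + 6.22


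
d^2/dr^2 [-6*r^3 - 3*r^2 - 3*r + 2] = -36*r - 6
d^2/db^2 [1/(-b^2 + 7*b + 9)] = 2*(-b^2 + 7*b + (2*b - 7)^2 + 9)/(-b^2 + 7*b + 9)^3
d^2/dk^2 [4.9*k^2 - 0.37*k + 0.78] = 9.80000000000000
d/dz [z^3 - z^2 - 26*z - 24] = 3*z^2 - 2*z - 26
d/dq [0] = 0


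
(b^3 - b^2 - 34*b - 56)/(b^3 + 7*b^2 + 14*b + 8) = (b - 7)/(b + 1)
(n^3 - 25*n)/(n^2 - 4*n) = (n^2 - 25)/(n - 4)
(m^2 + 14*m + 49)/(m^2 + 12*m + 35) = (m + 7)/(m + 5)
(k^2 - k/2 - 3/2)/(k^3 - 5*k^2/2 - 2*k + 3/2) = (2*k - 3)/(2*k^2 - 7*k + 3)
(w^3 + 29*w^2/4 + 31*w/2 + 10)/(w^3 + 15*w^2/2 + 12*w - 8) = (4*w^2 + 13*w + 10)/(2*(2*w^2 + 7*w - 4))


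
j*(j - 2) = j^2 - 2*j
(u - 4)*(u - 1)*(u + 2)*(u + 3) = u^4 - 15*u^2 - 10*u + 24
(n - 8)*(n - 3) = n^2 - 11*n + 24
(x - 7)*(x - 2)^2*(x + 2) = x^4 - 9*x^3 + 10*x^2 + 36*x - 56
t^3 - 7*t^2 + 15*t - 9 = (t - 3)^2*(t - 1)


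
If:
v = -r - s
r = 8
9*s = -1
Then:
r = 8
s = -1/9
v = -71/9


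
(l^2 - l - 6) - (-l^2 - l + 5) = 2*l^2 - 11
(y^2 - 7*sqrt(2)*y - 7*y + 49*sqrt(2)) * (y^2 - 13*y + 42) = y^4 - 20*y^3 - 7*sqrt(2)*y^3 + 133*y^2 + 140*sqrt(2)*y^2 - 931*sqrt(2)*y - 294*y + 2058*sqrt(2)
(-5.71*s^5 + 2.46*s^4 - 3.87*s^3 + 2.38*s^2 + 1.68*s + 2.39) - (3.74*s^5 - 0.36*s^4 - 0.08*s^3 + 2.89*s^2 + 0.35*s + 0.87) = -9.45*s^5 + 2.82*s^4 - 3.79*s^3 - 0.51*s^2 + 1.33*s + 1.52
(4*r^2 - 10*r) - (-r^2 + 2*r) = 5*r^2 - 12*r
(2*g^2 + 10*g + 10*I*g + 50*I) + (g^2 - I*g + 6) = 3*g^2 + 10*g + 9*I*g + 6 + 50*I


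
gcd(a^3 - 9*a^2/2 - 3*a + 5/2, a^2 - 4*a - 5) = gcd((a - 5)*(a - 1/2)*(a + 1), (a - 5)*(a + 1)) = a^2 - 4*a - 5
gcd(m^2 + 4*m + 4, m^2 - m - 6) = m + 2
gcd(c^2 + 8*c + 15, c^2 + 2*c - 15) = c + 5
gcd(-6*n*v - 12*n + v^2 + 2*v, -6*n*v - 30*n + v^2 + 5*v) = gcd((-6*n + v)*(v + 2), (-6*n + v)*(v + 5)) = -6*n + v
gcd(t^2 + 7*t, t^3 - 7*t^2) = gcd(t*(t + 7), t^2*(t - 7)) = t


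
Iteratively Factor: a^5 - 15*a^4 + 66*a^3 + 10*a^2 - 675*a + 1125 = (a - 5)*(a^4 - 10*a^3 + 16*a^2 + 90*a - 225) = (a - 5)*(a - 3)*(a^3 - 7*a^2 - 5*a + 75) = (a - 5)^2*(a - 3)*(a^2 - 2*a - 15) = (a - 5)^3*(a - 3)*(a + 3)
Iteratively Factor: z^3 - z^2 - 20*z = (z - 5)*(z^2 + 4*z) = z*(z - 5)*(z + 4)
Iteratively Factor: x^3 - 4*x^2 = (x)*(x^2 - 4*x) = x*(x - 4)*(x)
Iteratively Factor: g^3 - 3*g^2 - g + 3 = (g + 1)*(g^2 - 4*g + 3) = (g - 1)*(g + 1)*(g - 3)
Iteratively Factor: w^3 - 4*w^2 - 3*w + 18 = (w + 2)*(w^2 - 6*w + 9) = (w - 3)*(w + 2)*(w - 3)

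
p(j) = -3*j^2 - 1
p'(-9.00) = 54.00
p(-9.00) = -244.00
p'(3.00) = -18.00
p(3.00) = -28.00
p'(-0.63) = 3.78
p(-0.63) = -2.19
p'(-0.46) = 2.76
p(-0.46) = -1.63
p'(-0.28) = 1.68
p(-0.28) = -1.24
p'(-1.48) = 8.88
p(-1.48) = -7.57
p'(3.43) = -20.58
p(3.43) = -36.29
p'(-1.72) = 10.32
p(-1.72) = -9.88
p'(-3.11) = 18.66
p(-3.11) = -30.02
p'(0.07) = -0.42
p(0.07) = -1.01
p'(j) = -6*j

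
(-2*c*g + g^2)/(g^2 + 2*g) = (-2*c + g)/(g + 2)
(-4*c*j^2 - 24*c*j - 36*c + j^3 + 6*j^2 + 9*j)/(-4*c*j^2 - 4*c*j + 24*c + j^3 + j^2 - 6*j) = (j + 3)/(j - 2)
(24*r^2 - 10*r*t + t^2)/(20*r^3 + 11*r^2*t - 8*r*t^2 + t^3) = (6*r - t)/(5*r^2 + 4*r*t - t^2)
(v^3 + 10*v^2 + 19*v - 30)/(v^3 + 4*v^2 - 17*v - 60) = (v^2 + 5*v - 6)/(v^2 - v - 12)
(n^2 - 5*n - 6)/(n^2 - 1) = (n - 6)/(n - 1)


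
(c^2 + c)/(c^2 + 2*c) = (c + 1)/(c + 2)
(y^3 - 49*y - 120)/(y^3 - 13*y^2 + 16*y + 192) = (y + 5)/(y - 8)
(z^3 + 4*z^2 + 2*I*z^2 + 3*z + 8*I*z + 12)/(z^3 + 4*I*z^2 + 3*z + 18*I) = (z^2 + z*(4 - I) - 4*I)/(z^2 + I*z + 6)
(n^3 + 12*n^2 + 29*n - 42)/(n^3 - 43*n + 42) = (n + 6)/(n - 6)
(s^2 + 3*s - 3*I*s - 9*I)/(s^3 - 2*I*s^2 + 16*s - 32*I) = (s^2 + 3*s*(1 - I) - 9*I)/(s^3 - 2*I*s^2 + 16*s - 32*I)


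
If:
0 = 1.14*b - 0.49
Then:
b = 0.43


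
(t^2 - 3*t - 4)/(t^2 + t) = (t - 4)/t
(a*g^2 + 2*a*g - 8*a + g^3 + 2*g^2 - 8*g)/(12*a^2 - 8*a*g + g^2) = (a*g^2 + 2*a*g - 8*a + g^3 + 2*g^2 - 8*g)/(12*a^2 - 8*a*g + g^2)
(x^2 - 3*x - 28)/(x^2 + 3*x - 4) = (x - 7)/(x - 1)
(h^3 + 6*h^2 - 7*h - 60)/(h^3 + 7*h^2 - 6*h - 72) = (h + 5)/(h + 6)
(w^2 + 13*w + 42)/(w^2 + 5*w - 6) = (w + 7)/(w - 1)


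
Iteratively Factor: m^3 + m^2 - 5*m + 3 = (m + 3)*(m^2 - 2*m + 1) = (m - 1)*(m + 3)*(m - 1)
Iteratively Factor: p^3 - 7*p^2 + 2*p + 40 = (p + 2)*(p^2 - 9*p + 20) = (p - 5)*(p + 2)*(p - 4)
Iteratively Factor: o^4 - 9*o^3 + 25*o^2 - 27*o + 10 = (o - 5)*(o^3 - 4*o^2 + 5*o - 2) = (o - 5)*(o - 1)*(o^2 - 3*o + 2) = (o - 5)*(o - 2)*(o - 1)*(o - 1)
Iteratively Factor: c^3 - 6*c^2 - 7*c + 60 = (c + 3)*(c^2 - 9*c + 20) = (c - 5)*(c + 3)*(c - 4)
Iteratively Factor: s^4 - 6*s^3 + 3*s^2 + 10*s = (s + 1)*(s^3 - 7*s^2 + 10*s) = (s - 5)*(s + 1)*(s^2 - 2*s) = s*(s - 5)*(s + 1)*(s - 2)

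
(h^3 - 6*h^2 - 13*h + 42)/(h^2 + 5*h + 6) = (h^2 - 9*h + 14)/(h + 2)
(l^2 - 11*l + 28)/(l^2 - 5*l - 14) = (l - 4)/(l + 2)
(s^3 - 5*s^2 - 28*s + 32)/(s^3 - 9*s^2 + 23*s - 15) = (s^2 - 4*s - 32)/(s^2 - 8*s + 15)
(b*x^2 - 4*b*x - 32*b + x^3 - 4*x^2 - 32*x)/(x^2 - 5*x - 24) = (b*x + 4*b + x^2 + 4*x)/(x + 3)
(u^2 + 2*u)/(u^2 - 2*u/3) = 3*(u + 2)/(3*u - 2)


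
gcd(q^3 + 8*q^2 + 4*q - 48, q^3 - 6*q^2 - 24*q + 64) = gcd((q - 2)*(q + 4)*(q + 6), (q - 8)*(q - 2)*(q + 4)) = q^2 + 2*q - 8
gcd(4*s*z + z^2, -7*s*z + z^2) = z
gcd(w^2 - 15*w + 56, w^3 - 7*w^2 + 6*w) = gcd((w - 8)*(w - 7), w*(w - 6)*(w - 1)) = 1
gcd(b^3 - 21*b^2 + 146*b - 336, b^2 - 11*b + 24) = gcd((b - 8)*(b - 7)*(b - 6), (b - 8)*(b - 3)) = b - 8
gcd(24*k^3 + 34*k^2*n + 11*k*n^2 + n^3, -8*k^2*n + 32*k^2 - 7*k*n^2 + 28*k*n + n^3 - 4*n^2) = k + n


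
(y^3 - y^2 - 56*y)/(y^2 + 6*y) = (y^2 - y - 56)/(y + 6)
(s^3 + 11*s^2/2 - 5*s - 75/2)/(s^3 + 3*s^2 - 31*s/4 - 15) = 2*(s^2 + 8*s + 15)/(2*s^2 + 11*s + 12)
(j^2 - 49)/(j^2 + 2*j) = (j^2 - 49)/(j*(j + 2))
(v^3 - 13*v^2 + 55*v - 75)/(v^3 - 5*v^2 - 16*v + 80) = (v^2 - 8*v + 15)/(v^2 - 16)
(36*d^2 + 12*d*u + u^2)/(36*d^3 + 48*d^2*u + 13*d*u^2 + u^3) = 1/(d + u)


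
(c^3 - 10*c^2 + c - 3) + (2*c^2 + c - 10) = c^3 - 8*c^2 + 2*c - 13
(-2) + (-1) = -3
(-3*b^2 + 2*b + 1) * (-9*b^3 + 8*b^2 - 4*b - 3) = 27*b^5 - 42*b^4 + 19*b^3 + 9*b^2 - 10*b - 3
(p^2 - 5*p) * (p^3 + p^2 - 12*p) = p^5 - 4*p^4 - 17*p^3 + 60*p^2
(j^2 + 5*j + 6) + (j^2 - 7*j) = 2*j^2 - 2*j + 6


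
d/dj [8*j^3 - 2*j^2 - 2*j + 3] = 24*j^2 - 4*j - 2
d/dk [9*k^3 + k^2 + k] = 27*k^2 + 2*k + 1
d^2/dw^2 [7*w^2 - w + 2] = 14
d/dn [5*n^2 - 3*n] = 10*n - 3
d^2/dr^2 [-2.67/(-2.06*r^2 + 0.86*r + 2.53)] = (22.660824*r^2 - 9.460344*r - 2.67*(4.12*r - 0.86)*(8.24*r - 1.72) - 27.831012)/(-2.06*r^2 + 0.86*r + 2.53)^3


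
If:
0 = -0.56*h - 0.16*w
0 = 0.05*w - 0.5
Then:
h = -2.86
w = 10.00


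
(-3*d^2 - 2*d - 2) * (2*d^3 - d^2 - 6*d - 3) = -6*d^5 - d^4 + 16*d^3 + 23*d^2 + 18*d + 6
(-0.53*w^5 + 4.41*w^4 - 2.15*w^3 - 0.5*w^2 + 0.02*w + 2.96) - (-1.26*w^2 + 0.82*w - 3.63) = -0.53*w^5 + 4.41*w^4 - 2.15*w^3 + 0.76*w^2 - 0.8*w + 6.59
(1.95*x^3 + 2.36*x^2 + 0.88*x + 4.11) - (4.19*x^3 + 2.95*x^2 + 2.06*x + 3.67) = -2.24*x^3 - 0.59*x^2 - 1.18*x + 0.44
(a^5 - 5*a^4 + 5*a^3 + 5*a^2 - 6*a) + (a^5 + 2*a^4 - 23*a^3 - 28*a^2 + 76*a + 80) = 2*a^5 - 3*a^4 - 18*a^3 - 23*a^2 + 70*a + 80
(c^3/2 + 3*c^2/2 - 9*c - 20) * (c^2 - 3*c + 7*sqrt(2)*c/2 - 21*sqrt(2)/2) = c^5/2 + 7*sqrt(2)*c^4/4 - 27*c^3/2 - 189*sqrt(2)*c^2/4 + 7*c^2 + 49*sqrt(2)*c/2 + 60*c + 210*sqrt(2)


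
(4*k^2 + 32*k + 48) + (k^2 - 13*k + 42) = 5*k^2 + 19*k + 90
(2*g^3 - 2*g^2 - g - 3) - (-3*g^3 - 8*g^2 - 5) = 5*g^3 + 6*g^2 - g + 2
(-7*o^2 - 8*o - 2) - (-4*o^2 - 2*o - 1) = -3*o^2 - 6*o - 1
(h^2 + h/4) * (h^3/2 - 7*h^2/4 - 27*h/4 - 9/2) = h^5/2 - 13*h^4/8 - 115*h^3/16 - 99*h^2/16 - 9*h/8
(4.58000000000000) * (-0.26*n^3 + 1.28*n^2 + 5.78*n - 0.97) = -1.1908*n^3 + 5.8624*n^2 + 26.4724*n - 4.4426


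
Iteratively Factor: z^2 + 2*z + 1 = (z + 1)*(z + 1)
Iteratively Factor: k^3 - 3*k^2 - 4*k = (k)*(k^2 - 3*k - 4) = k*(k + 1)*(k - 4)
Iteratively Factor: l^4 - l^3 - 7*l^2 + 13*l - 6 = (l - 2)*(l^3 + l^2 - 5*l + 3) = (l - 2)*(l + 3)*(l^2 - 2*l + 1) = (l - 2)*(l - 1)*(l + 3)*(l - 1)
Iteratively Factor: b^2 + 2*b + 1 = (b + 1)*(b + 1)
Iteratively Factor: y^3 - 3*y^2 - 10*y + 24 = (y - 4)*(y^2 + y - 6) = (y - 4)*(y - 2)*(y + 3)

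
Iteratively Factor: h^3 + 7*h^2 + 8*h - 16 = (h - 1)*(h^2 + 8*h + 16) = (h - 1)*(h + 4)*(h + 4)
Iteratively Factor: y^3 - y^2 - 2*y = (y + 1)*(y^2 - 2*y) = (y - 2)*(y + 1)*(y)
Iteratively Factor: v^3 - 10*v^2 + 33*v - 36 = (v - 4)*(v^2 - 6*v + 9) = (v - 4)*(v - 3)*(v - 3)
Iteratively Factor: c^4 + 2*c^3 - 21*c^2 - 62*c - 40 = (c + 4)*(c^3 - 2*c^2 - 13*c - 10) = (c + 1)*(c + 4)*(c^2 - 3*c - 10) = (c - 5)*(c + 1)*(c + 4)*(c + 2)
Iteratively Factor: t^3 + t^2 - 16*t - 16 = (t - 4)*(t^2 + 5*t + 4) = (t - 4)*(t + 1)*(t + 4)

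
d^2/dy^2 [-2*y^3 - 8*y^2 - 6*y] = -12*y - 16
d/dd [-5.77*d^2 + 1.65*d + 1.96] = 1.65 - 11.54*d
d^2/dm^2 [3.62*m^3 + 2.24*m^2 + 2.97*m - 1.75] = 21.72*m + 4.48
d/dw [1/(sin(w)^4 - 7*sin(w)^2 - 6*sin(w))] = 2*(-2*sin(w)^3 + 7*sin(w) + 3)*cos(w)/((-sin(w)^3 + 7*sin(w) + 6)^2*sin(w)^2)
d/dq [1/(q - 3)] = -1/(q - 3)^2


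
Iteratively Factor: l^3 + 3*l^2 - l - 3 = (l - 1)*(l^2 + 4*l + 3) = (l - 1)*(l + 3)*(l + 1)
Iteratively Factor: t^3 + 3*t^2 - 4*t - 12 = (t + 2)*(t^2 + t - 6) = (t + 2)*(t + 3)*(t - 2)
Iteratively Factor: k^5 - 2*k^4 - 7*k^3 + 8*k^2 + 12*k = (k + 2)*(k^4 - 4*k^3 + k^2 + 6*k) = (k + 1)*(k + 2)*(k^3 - 5*k^2 + 6*k) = k*(k + 1)*(k + 2)*(k^2 - 5*k + 6) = k*(k - 2)*(k + 1)*(k + 2)*(k - 3)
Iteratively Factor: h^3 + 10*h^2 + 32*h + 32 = (h + 2)*(h^2 + 8*h + 16) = (h + 2)*(h + 4)*(h + 4)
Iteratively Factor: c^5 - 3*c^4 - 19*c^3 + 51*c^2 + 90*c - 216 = (c - 2)*(c^4 - c^3 - 21*c^2 + 9*c + 108) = (c - 3)*(c - 2)*(c^3 + 2*c^2 - 15*c - 36) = (c - 4)*(c - 3)*(c - 2)*(c^2 + 6*c + 9) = (c - 4)*(c - 3)*(c - 2)*(c + 3)*(c + 3)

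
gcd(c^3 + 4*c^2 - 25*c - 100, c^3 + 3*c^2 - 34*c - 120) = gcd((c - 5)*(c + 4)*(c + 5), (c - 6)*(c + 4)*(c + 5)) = c^2 + 9*c + 20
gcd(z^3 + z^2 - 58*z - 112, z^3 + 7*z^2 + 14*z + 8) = z + 2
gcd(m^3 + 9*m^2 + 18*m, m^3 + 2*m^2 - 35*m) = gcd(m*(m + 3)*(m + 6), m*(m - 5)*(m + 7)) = m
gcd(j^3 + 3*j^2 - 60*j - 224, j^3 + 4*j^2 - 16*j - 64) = j + 4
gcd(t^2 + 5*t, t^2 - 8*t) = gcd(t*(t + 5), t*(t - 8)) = t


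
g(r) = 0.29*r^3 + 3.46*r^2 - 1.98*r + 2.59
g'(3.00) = 26.61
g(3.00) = 35.62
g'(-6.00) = -12.18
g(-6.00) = 76.39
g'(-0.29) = -3.91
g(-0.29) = 3.45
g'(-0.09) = -2.60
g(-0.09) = 2.80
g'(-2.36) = -13.47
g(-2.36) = 22.72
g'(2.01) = 15.44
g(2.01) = 14.94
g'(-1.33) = -9.64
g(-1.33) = 10.66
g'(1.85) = 13.80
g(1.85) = 12.61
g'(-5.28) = -14.26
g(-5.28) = 66.82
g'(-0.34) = -4.23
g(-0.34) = 3.65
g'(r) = 0.87*r^2 + 6.92*r - 1.98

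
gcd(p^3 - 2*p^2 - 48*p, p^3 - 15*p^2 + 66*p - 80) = p - 8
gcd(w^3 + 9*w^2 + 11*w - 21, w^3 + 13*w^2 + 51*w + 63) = w^2 + 10*w + 21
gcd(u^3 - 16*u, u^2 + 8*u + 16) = u + 4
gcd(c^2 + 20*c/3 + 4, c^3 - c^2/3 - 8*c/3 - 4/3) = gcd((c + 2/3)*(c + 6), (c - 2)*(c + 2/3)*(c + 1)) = c + 2/3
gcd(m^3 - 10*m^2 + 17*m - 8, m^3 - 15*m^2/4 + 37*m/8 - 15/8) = m - 1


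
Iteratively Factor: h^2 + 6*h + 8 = (h + 2)*(h + 4)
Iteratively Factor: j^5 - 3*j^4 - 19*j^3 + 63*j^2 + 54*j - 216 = (j + 4)*(j^4 - 7*j^3 + 9*j^2 + 27*j - 54) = (j - 3)*(j + 4)*(j^3 - 4*j^2 - 3*j + 18) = (j - 3)*(j + 2)*(j + 4)*(j^2 - 6*j + 9) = (j - 3)^2*(j + 2)*(j + 4)*(j - 3)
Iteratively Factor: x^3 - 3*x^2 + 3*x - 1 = (x - 1)*(x^2 - 2*x + 1) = (x - 1)^2*(x - 1)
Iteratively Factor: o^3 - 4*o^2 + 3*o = (o - 1)*(o^2 - 3*o) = (o - 3)*(o - 1)*(o)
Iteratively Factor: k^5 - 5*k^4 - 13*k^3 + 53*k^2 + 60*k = (k - 4)*(k^4 - k^3 - 17*k^2 - 15*k) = (k - 4)*(k + 1)*(k^3 - 2*k^2 - 15*k) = (k - 4)*(k + 1)*(k + 3)*(k^2 - 5*k) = (k - 5)*(k - 4)*(k + 1)*(k + 3)*(k)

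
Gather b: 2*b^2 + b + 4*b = 2*b^2 + 5*b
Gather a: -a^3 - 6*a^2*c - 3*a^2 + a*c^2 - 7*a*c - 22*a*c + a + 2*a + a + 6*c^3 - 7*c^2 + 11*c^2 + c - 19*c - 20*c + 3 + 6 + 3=-a^3 + a^2*(-6*c - 3) + a*(c^2 - 29*c + 4) + 6*c^3 + 4*c^2 - 38*c + 12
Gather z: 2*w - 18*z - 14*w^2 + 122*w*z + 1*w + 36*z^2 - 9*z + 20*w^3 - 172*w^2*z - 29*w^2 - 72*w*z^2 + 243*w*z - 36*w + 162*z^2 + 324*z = 20*w^3 - 43*w^2 - 33*w + z^2*(198 - 72*w) + z*(-172*w^2 + 365*w + 297)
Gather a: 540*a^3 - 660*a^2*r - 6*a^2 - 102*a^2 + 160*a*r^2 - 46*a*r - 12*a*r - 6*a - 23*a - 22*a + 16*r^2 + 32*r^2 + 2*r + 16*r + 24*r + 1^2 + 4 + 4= 540*a^3 + a^2*(-660*r - 108) + a*(160*r^2 - 58*r - 51) + 48*r^2 + 42*r + 9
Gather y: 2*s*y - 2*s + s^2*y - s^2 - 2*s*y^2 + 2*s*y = -s^2 - 2*s*y^2 - 2*s + y*(s^2 + 4*s)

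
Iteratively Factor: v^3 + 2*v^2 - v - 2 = (v - 1)*(v^2 + 3*v + 2) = (v - 1)*(v + 2)*(v + 1)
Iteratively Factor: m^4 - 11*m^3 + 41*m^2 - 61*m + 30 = (m - 2)*(m^3 - 9*m^2 + 23*m - 15) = (m - 5)*(m - 2)*(m^2 - 4*m + 3) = (m - 5)*(m - 2)*(m - 1)*(m - 3)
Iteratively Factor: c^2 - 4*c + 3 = (c - 3)*(c - 1)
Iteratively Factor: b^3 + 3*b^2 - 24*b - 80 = (b + 4)*(b^2 - b - 20) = (b - 5)*(b + 4)*(b + 4)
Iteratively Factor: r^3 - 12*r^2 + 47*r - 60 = (r - 3)*(r^2 - 9*r + 20) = (r - 4)*(r - 3)*(r - 5)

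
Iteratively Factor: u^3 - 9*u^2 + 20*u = (u)*(u^2 - 9*u + 20) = u*(u - 5)*(u - 4)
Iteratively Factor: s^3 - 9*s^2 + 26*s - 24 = (s - 3)*(s^2 - 6*s + 8) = (s - 3)*(s - 2)*(s - 4)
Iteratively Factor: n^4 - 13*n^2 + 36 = (n + 3)*(n^3 - 3*n^2 - 4*n + 12) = (n - 3)*(n + 3)*(n^2 - 4) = (n - 3)*(n - 2)*(n + 3)*(n + 2)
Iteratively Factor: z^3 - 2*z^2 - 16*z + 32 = (z - 4)*(z^2 + 2*z - 8) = (z - 4)*(z - 2)*(z + 4)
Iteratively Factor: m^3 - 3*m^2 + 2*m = (m - 1)*(m^2 - 2*m) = (m - 2)*(m - 1)*(m)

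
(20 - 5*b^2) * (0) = 0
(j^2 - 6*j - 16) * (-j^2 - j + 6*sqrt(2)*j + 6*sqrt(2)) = -j^4 + 5*j^3 + 6*sqrt(2)*j^3 - 30*sqrt(2)*j^2 + 22*j^2 - 132*sqrt(2)*j + 16*j - 96*sqrt(2)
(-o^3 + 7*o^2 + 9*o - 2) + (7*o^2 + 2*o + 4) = -o^3 + 14*o^2 + 11*o + 2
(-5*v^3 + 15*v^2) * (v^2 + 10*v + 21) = -5*v^5 - 35*v^4 + 45*v^3 + 315*v^2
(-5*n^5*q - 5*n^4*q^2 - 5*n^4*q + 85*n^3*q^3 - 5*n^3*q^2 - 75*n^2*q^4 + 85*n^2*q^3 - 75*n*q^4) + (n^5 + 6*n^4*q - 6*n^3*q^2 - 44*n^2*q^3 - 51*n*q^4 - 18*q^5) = -5*n^5*q + n^5 - 5*n^4*q^2 + n^4*q + 85*n^3*q^3 - 11*n^3*q^2 - 75*n^2*q^4 + 41*n^2*q^3 - 126*n*q^4 - 18*q^5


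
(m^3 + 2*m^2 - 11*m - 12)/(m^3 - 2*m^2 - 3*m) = (m + 4)/m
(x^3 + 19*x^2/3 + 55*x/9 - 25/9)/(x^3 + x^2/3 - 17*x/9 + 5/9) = (x + 5)/(x - 1)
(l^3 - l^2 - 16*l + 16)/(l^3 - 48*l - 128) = (l^2 - 5*l + 4)/(l^2 - 4*l - 32)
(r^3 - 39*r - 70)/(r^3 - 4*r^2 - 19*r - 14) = (r + 5)/(r + 1)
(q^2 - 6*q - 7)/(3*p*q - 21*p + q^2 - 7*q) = (q + 1)/(3*p + q)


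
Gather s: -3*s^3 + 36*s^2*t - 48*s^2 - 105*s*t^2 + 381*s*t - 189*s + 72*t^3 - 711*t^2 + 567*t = -3*s^3 + s^2*(36*t - 48) + s*(-105*t^2 + 381*t - 189) + 72*t^3 - 711*t^2 + 567*t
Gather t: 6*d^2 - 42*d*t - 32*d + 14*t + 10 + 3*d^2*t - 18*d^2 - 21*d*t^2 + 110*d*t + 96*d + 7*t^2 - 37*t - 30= -12*d^2 + 64*d + t^2*(7 - 21*d) + t*(3*d^2 + 68*d - 23) - 20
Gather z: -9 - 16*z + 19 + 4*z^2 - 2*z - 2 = 4*z^2 - 18*z + 8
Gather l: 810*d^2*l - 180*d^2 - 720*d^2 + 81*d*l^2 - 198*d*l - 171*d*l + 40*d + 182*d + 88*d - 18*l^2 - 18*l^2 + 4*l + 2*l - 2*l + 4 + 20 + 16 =-900*d^2 + 310*d + l^2*(81*d - 36) + l*(810*d^2 - 369*d + 4) + 40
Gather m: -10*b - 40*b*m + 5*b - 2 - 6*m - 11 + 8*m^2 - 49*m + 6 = -5*b + 8*m^2 + m*(-40*b - 55) - 7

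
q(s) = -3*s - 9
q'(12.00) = -3.00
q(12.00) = -45.00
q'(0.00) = -3.00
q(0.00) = -9.00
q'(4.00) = -3.00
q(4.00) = -21.00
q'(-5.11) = -3.00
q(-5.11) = 6.33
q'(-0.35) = -3.00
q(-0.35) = -7.95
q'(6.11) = -3.00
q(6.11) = -27.33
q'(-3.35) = -3.00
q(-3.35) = 1.05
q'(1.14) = -3.00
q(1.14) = -12.42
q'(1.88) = -3.00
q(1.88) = -14.64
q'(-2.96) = -3.00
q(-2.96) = -0.12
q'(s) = -3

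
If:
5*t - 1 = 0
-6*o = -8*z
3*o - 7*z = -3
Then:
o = 4/3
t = 1/5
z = 1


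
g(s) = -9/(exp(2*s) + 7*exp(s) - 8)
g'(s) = -9*(-2*exp(2*s) - 7*exp(s))/(exp(2*s) + 7*exp(s) - 8)^2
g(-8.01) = 1.13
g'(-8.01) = 0.00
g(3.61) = -0.01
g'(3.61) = 0.01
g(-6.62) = 1.13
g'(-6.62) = 0.00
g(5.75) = -0.00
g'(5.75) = 0.00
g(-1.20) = 1.55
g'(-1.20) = 0.61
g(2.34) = -0.05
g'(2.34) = 0.09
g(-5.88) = 1.13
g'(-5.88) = 0.00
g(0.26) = -3.26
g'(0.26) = 14.69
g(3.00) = -0.02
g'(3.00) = 0.03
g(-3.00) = 1.18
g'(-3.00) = 0.05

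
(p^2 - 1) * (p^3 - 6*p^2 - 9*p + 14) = p^5 - 6*p^4 - 10*p^3 + 20*p^2 + 9*p - 14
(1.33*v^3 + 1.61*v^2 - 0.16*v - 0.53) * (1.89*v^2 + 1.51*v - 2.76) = 2.5137*v^5 + 5.0512*v^4 - 1.5421*v^3 - 5.6869*v^2 - 0.3587*v + 1.4628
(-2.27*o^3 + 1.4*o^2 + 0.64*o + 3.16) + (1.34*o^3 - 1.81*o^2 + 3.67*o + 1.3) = -0.93*o^3 - 0.41*o^2 + 4.31*o + 4.46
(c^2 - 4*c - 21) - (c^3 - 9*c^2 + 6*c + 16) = -c^3 + 10*c^2 - 10*c - 37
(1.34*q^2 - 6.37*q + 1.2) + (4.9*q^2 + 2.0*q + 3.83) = 6.24*q^2 - 4.37*q + 5.03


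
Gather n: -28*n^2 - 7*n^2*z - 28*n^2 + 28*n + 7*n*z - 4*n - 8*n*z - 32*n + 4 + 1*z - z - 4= n^2*(-7*z - 56) + n*(-z - 8)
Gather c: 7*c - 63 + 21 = 7*c - 42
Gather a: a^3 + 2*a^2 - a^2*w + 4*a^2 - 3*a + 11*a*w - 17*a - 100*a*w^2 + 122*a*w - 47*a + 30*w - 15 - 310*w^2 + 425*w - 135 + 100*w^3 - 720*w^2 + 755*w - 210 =a^3 + a^2*(6 - w) + a*(-100*w^2 + 133*w - 67) + 100*w^3 - 1030*w^2 + 1210*w - 360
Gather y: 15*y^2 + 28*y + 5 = 15*y^2 + 28*y + 5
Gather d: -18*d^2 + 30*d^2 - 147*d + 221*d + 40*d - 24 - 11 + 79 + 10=12*d^2 + 114*d + 54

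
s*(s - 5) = s^2 - 5*s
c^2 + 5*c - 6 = (c - 1)*(c + 6)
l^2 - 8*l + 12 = (l - 6)*(l - 2)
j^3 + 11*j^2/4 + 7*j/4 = j*(j + 1)*(j + 7/4)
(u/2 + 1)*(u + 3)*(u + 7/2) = u^3/2 + 17*u^2/4 + 47*u/4 + 21/2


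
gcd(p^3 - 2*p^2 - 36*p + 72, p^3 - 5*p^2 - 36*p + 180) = p^2 - 36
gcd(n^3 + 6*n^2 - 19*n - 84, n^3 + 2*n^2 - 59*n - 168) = n^2 + 10*n + 21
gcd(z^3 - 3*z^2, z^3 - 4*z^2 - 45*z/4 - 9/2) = 1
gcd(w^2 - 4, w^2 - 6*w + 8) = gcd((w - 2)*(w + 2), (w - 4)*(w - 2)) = w - 2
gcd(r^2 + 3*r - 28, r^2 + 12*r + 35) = r + 7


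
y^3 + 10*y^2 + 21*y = y*(y + 3)*(y + 7)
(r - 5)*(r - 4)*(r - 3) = r^3 - 12*r^2 + 47*r - 60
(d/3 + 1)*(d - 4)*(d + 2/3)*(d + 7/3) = d^4/3 + 2*d^3/3 - 121*d^2/27 - 338*d/27 - 56/9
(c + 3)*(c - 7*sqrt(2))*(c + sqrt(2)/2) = c^3 - 13*sqrt(2)*c^2/2 + 3*c^2 - 39*sqrt(2)*c/2 - 7*c - 21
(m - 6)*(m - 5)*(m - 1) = m^3 - 12*m^2 + 41*m - 30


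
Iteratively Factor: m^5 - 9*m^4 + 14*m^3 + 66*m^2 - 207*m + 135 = (m - 3)*(m^4 - 6*m^3 - 4*m^2 + 54*m - 45) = (m - 3)*(m + 3)*(m^3 - 9*m^2 + 23*m - 15) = (m - 3)*(m - 1)*(m + 3)*(m^2 - 8*m + 15) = (m - 3)^2*(m - 1)*(m + 3)*(m - 5)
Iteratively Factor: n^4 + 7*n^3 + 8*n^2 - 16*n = (n)*(n^3 + 7*n^2 + 8*n - 16) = n*(n + 4)*(n^2 + 3*n - 4) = n*(n + 4)^2*(n - 1)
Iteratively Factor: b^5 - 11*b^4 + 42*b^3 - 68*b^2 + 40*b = (b - 5)*(b^4 - 6*b^3 + 12*b^2 - 8*b) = (b - 5)*(b - 2)*(b^3 - 4*b^2 + 4*b) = (b - 5)*(b - 2)^2*(b^2 - 2*b) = b*(b - 5)*(b - 2)^2*(b - 2)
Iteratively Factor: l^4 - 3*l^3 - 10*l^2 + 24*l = (l)*(l^3 - 3*l^2 - 10*l + 24) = l*(l + 3)*(l^2 - 6*l + 8) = l*(l - 4)*(l + 3)*(l - 2)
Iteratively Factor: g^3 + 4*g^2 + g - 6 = (g + 3)*(g^2 + g - 2) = (g + 2)*(g + 3)*(g - 1)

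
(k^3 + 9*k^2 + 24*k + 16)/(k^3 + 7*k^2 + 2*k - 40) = (k^2 + 5*k + 4)/(k^2 + 3*k - 10)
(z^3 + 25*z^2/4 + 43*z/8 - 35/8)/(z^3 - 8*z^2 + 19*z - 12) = (8*z^3 + 50*z^2 + 43*z - 35)/(8*(z^3 - 8*z^2 + 19*z - 12))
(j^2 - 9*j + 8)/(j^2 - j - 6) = (-j^2 + 9*j - 8)/(-j^2 + j + 6)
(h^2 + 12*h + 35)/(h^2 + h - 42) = (h + 5)/(h - 6)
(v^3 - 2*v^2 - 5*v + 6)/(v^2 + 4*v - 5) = (v^2 - v - 6)/(v + 5)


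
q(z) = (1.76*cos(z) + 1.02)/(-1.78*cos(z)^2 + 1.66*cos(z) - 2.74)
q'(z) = (-3.56*sin(z)*cos(z) + 1.66*sin(z))*(1.76*cos(z) + 1.02)/(-1.78*cos(z)^2 + 1.66*cos(z) - 2.74)^2 - 1.76*sin(z)/(-1.78*cos(z)^2 + 1.66*cos(z) - 2.74)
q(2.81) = 0.11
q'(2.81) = 0.07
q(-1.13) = -0.75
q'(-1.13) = -0.72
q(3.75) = 0.08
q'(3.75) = -0.15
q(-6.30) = -0.97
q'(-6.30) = 0.00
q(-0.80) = -0.92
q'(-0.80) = -0.30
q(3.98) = 0.03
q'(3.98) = -0.26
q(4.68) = -0.34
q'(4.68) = -0.85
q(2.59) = 0.09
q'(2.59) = 0.13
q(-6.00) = -0.97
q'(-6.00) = 0.01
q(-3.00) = 0.12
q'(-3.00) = -0.03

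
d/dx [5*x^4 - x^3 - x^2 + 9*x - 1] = 20*x^3 - 3*x^2 - 2*x + 9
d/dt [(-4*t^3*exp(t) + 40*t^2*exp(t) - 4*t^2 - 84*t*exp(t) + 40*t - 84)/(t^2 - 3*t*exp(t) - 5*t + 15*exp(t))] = 4*((t^2 - 3*t*exp(t) - 5*t + 15*exp(t))*(-t^3*exp(t) + 7*t^2*exp(t) - t*exp(t) - 2*t - 21*exp(t) + 10) - (3*t*exp(t) - 2*t - 12*exp(t) + 5)*(t^3*exp(t) - 10*t^2*exp(t) + t^2 + 21*t*exp(t) - 10*t + 21))/(t^2 - 3*t*exp(t) - 5*t + 15*exp(t))^2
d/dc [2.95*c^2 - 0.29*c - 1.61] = 5.9*c - 0.29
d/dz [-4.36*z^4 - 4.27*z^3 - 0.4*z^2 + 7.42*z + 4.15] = -17.44*z^3 - 12.81*z^2 - 0.8*z + 7.42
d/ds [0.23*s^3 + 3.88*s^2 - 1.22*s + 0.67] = 0.69*s^2 + 7.76*s - 1.22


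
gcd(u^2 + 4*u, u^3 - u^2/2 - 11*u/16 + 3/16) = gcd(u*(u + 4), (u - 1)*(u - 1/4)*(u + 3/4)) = 1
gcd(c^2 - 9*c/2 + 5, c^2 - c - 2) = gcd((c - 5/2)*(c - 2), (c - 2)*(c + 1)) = c - 2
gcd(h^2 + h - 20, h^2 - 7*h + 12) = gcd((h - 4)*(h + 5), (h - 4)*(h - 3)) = h - 4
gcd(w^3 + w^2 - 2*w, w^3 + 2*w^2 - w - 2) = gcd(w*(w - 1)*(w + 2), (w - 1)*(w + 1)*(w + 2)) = w^2 + w - 2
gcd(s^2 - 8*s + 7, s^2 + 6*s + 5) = 1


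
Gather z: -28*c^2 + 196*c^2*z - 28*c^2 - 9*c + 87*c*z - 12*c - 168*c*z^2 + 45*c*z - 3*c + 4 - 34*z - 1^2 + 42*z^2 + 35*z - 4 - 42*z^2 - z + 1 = -56*c^2 - 168*c*z^2 - 24*c + z*(196*c^2 + 132*c)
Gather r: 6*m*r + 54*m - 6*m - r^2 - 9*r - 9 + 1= 48*m - r^2 + r*(6*m - 9) - 8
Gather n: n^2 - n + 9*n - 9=n^2 + 8*n - 9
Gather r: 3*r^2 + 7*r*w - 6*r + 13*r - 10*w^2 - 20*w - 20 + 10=3*r^2 + r*(7*w + 7) - 10*w^2 - 20*w - 10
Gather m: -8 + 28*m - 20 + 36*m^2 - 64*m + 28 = 36*m^2 - 36*m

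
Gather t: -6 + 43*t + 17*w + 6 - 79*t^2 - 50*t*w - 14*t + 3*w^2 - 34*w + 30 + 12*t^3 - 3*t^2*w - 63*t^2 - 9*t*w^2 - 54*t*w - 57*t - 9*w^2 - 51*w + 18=12*t^3 + t^2*(-3*w - 142) + t*(-9*w^2 - 104*w - 28) - 6*w^2 - 68*w + 48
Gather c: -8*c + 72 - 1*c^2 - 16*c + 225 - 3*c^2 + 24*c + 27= 324 - 4*c^2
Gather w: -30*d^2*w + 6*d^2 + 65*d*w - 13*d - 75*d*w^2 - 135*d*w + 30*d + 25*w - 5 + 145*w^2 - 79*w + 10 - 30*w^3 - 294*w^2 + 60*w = 6*d^2 + 17*d - 30*w^3 + w^2*(-75*d - 149) + w*(-30*d^2 - 70*d + 6) + 5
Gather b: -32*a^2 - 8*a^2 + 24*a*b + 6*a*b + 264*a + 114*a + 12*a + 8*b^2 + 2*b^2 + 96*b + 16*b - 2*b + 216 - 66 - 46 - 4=-40*a^2 + 390*a + 10*b^2 + b*(30*a + 110) + 100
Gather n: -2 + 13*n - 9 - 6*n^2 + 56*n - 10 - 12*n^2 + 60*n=-18*n^2 + 129*n - 21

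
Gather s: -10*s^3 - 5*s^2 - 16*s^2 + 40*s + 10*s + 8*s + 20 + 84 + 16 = -10*s^3 - 21*s^2 + 58*s + 120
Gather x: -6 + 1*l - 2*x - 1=l - 2*x - 7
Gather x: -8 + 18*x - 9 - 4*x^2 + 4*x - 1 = -4*x^2 + 22*x - 18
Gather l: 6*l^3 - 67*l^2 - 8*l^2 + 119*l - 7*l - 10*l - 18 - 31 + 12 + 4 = 6*l^3 - 75*l^2 + 102*l - 33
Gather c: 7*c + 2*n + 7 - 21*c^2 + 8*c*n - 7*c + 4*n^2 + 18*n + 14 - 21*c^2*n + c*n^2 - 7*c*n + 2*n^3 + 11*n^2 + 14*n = c^2*(-21*n - 21) + c*(n^2 + n) + 2*n^3 + 15*n^2 + 34*n + 21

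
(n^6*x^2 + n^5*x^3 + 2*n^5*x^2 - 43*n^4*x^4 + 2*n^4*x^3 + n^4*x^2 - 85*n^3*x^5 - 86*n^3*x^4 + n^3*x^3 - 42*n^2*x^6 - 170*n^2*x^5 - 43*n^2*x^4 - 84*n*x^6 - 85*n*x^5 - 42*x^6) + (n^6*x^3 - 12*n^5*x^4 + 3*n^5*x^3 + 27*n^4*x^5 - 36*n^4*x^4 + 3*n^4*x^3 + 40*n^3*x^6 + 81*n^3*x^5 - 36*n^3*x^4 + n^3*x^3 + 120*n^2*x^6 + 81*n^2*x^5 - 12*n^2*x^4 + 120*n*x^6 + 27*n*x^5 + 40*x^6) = n^6*x^3 + n^6*x^2 - 12*n^5*x^4 + 4*n^5*x^3 + 2*n^5*x^2 + 27*n^4*x^5 - 79*n^4*x^4 + 5*n^4*x^3 + n^4*x^2 + 40*n^3*x^6 - 4*n^3*x^5 - 122*n^3*x^4 + 2*n^3*x^3 + 78*n^2*x^6 - 89*n^2*x^5 - 55*n^2*x^4 + 36*n*x^6 - 58*n*x^5 - 2*x^6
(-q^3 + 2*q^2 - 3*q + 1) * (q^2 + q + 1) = -q^5 + q^4 - 2*q^3 - 2*q + 1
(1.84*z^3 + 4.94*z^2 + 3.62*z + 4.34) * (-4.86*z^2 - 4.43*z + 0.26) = -8.9424*z^5 - 32.1596*z^4 - 38.999*z^3 - 35.8446*z^2 - 18.285*z + 1.1284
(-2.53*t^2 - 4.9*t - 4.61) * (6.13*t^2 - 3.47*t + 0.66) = -15.5089*t^4 - 21.2579*t^3 - 12.9261*t^2 + 12.7627*t - 3.0426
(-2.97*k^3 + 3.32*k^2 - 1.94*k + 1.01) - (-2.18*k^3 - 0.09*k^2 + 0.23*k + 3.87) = -0.79*k^3 + 3.41*k^2 - 2.17*k - 2.86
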